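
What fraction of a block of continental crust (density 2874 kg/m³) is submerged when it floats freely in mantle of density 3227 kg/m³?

0.891

Submerged fraction = ρ_obj/ρ_fluid = 2874/3227 = 0.891.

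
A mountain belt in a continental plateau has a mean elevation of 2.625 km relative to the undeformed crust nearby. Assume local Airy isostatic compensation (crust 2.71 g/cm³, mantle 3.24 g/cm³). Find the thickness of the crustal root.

13.4 km

For local isostatic compensation: the weight of the topography is balanced by the buoyancy of the root, ρ_c h = (ρ_m − ρ_c) r.
r = h · ρ_c / (ρ_m − ρ_c) = 2.625 km × 2.71 / (3.24 − 2.71) = 13.4 km.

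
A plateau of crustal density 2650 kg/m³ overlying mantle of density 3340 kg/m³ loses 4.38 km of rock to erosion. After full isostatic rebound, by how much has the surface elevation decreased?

Rebound u = e ρ_c/ρ_m = 4.38 km × 2650/3340 = 3.475 km.
Net surface drop = e − u = 4.38 km − 3.475 km = e (ρ_m − ρ_c)/ρ_m = 0.905 km.

0.905 km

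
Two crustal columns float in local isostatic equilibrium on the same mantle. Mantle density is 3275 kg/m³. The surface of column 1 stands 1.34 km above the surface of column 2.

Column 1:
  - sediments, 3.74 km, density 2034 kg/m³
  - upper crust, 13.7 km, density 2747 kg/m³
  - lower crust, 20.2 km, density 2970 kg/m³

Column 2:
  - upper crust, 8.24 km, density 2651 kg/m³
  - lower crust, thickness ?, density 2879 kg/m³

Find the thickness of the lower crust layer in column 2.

21.5 km

Take the compensation level at the base of the deeper column (depth z_c below the surface of column 1) and equate Σ ρ_i t_i down to z_c; mantle fills any gap and the z_c terms cancel.
Column 1: 3.74×2034 + 13.7×2747 + 20.2×2970 + (z_c − 37.64)×3275
Column 2: 1.34×0 + 8.24×2651 + x×2879 + (z_c − 1.34 − 8.24 − x)×3275
The z_c×3275 term appears on both sides and cancels. Collect the known terms of each column as K = Σ(ρt)_known − 3275 × (depth of known layers): K_1 = 105235.06 − 3275×37.64 = −18035.94; K_2 = 21844.24 − 3275×(1.34 + 8.24) = −9530.26.
Balance: K_1 = K_2 − x×(3275 − 2879), so x = (K_2 − K_1)/(3275 − 2879) = 8505.68/396 = 21.5 km.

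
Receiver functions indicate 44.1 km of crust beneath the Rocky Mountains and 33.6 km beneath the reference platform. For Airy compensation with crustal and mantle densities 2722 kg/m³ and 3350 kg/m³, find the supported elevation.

1.97 km

Excess crust Δ = 44.1 km − 33.6 km = 10.5 km, split between elevation h and root r with h + r = Δ.
Airy balance ρ_c h = (ρ_m − ρ_c) r gives r = h ρ_c/(ρ_m − ρ_c), so h (1 + ρ_c/(ρ_m − ρ_c)) = Δ, i.e. h = Δ (ρ_m − ρ_c)/ρ_m.
h = 10.5 km × 628/3350 = 1.97 km.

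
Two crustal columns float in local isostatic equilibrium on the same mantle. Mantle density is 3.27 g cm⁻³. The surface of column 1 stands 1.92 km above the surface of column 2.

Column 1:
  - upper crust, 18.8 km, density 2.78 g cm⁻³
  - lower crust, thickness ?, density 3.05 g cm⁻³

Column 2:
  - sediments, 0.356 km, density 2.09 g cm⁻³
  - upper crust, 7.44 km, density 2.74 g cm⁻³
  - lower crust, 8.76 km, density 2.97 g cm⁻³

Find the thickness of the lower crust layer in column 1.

18.4 km

Take the compensation level at the base of the deeper column (depth z_c below the surface of column 1) and equate Σ ρ_i t_i down to z_c; mantle fills any gap and the z_c terms cancel.
Column 1: 18.8×2.78 + x×3.05 + (z_c − 18.8 − x)×3.27
Column 2: 1.92×0 + 0.356×2.09 + 7.44×2.74 + 8.76×2.97 + (z_c − 1.92 − 16.556)×3.27
The z_c×3.27 term appears on both sides and cancels. Collect the known terms of each column as K = Σ(ρt)_known − 3.27 × (depth of known layers): K_1 = 52.264 − 3.27×18.8 = −9.212; K_2 = 47.14684 − 3.27×(1.92 + 16.556) = −13.26968.
Balance: K_1 − x×(3.27 − 3.05) = K_2, so x = (K_1 − K_2)/(3.27 − 3.05) = 4.05768/0.22 = 18.4 km.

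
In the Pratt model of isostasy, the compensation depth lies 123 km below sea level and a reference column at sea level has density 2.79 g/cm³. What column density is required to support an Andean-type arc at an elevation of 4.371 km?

Pratt balance: ρ_ref D = ρ (D + h).
ρ = ρ_ref D/(D + h) = 2.79 × 123 km/(123 km + 4.371 km) = 2.69 g/cm³.

2.69 g/cm³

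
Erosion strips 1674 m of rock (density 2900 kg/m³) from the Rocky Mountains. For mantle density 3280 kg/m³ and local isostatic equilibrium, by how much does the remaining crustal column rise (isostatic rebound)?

Unloading: uplift u = e ρ_c/ρ_m = 1674 m × 2900/3280 = 1480 m.

1480 m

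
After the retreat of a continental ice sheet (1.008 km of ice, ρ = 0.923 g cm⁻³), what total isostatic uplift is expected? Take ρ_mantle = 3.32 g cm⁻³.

0.28 km

Removing the load lets mantle flow back in; uplift u satisfies ρ_ice t = ρ_m u.
u = t ρ_ice/ρ_m = 1.008 km × 0.923/3.32 = 0.28 km.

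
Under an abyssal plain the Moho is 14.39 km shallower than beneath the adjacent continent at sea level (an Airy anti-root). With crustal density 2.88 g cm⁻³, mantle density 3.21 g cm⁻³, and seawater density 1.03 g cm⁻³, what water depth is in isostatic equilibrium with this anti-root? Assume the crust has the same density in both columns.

2.57 km

Replacing a thickness d of crust by seawater at the top must be balanced by replacing crust with mantle at the base: d (ρ_c − ρ_w) = a (ρ_m − ρ_c).
d = a (ρ_m − ρ_c)/(ρ_c − ρ_w) = 14.39 km × 0.33/1.85 = 2.57 km.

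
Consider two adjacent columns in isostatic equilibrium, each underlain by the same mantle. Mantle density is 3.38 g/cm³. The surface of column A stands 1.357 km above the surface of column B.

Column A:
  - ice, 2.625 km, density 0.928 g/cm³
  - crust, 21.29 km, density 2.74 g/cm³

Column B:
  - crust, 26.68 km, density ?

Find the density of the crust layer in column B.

Take the compensation level at the base of the deeper column (depth z_c below the surface of column A) and equate Σ ρ_i t_i down to z_c; mantle fills any gap and the z_c terms cancel.
Column A: 2.625×0.928 + 21.29×2.74 + (z_c − 23.915)×3.38
Column B: 1.357×0 + 26.68×ρ + (z_c − 1.357 − 26.68)×3.38
The z_c×3.38 term appears on both sides and cancels. Collect the known terms of each column as K = Σ(ρt)_known − 3.38 × (depth of known layers): K_A = 60.7706 − 3.38×23.915 = −20.0621; K_B = 0 − 3.38×(1.357 + 26.68) = −94.76506.
Balance: K_A = K_B + 26.68×ρ, so ρ = (K_A − K_B)/26.68 = 74.703/26.68 = 2.8 g/cm³.

2.8 g/cm³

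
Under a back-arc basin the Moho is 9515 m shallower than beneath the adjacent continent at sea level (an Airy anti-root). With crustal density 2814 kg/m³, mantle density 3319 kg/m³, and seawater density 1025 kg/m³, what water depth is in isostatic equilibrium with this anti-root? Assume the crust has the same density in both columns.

2690 m

Replacing a thickness d of crust by seawater at the top must be balanced by replacing crust with mantle at the base: d (ρ_c − ρ_w) = a (ρ_m − ρ_c).
d = a (ρ_m − ρ_c)/(ρ_c − ρ_w) = 9515 m × 505/1789 = 2690 m.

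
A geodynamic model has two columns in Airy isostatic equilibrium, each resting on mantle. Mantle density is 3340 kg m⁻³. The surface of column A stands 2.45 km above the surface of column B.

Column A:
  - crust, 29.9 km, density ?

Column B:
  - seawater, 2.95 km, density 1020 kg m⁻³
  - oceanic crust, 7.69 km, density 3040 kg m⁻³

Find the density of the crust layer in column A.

Take the compensation level at the base of the deeper column (depth z_c below the surface of column A) and equate Σ ρ_i t_i down to z_c; mantle fills any gap and the z_c terms cancel.
Column A: 29.9×ρ + (z_c − 29.9)×3340
Column B: 2.45×0 + 2.95×1020 + 7.69×3040 + (z_c − 2.45 − 10.64)×3340
The z_c×3340 term appears on both sides and cancels. Collect the known terms of each column as K = Σ(ρt)_known − 3340 × (depth of known layers): K_A = 0 − 3340×29.9 = −99866; K_B = 26386.6 − 3340×(2.45 + 10.64) = −17334.
Balance: K_A + 29.9×ρ = K_B, so ρ = (K_B − K_A)/29.9 = 82532/29.9 = 2760 kg m⁻³.

2760 kg m⁻³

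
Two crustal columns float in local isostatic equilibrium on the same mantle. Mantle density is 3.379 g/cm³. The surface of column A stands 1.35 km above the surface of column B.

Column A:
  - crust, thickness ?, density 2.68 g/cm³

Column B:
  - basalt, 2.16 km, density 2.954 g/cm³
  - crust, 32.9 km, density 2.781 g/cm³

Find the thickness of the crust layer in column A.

Take the compensation level at the base of the deeper column (depth z_c below the surface of column A) and equate Σ ρ_i t_i down to z_c; mantle fills any gap and the z_c terms cancel.
Column A: x×2.68 + (z_c − 0 − x)×3.379
Column B: 1.35×0 + 2.16×2.954 + 32.9×2.781 + (z_c − 1.35 − 35.06)×3.379
The z_c×3.379 term appears on both sides and cancels. Collect the known terms of each column as K = Σ(ρt)_known − 3.379 × (depth of known layers): K_A = 0 − 3.379×0 = 0; K_B = 97.87554 − 3.379×(1.35 + 35.06) = −25.15385.
Balance: K_A − x×(3.379 − 2.68) = K_B, so x = (K_A − K_B)/(3.379 − 2.68) = 25.1538/0.699 = 36 km.

36 km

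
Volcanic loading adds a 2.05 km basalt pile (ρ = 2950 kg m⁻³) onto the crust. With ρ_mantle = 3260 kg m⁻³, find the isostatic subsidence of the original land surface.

Subaerial loading: s = t ρ_load / ρ_m.
s = 2.05 km × 2950/3260 = 1.86 km.

1.86 km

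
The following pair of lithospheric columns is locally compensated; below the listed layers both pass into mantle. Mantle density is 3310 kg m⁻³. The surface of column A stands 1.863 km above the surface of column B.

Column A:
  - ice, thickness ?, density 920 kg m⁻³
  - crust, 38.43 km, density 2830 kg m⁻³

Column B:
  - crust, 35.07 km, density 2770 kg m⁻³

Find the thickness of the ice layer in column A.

2.79 km

Take the compensation level at the base of the deeper column (depth z_c below the surface of column A) and equate Σ ρ_i t_i down to z_c; mantle fills any gap and the z_c terms cancel.
Column A: x×920 + 38.43×2830 + (z_c − 38.43 − x)×3310
Column B: 1.863×0 + 35.07×2770 + (z_c − 1.863 − 35.07)×3310
The z_c×3310 term appears on both sides and cancels. Collect the known terms of each column as K = Σ(ρt)_known − 3310 × (depth of known layers): K_A = 108756.9 − 3310×38.43 = −18446.4; K_B = 97143.9 − 3310×(1.863 + 35.07) = −25104.33.
Balance: K_A − x×(3310 − 920) = K_B, so x = (K_A − K_B)/(3310 − 920) = 6657.93/2390 = 2.79 km.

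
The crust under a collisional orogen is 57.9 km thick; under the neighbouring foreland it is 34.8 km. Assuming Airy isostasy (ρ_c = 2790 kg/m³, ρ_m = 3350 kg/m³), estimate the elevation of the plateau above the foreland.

3.86 km

Excess crust Δ = 57.9 km − 34.8 km = 23.1 km, split between elevation h and root r with h + r = Δ.
Airy balance ρ_c h = (ρ_m − ρ_c) r gives r = h ρ_c/(ρ_m − ρ_c), so h (1 + ρ_c/(ρ_m − ρ_c)) = Δ, i.e. h = Δ (ρ_m − ρ_c)/ρ_m.
h = 23.1 km × 560/3350 = 3.86 km.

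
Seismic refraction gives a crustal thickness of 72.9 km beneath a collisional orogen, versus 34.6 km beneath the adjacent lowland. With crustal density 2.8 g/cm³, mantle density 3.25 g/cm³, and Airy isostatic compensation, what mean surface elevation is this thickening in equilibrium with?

Excess crust Δ = 72.9 km − 34.6 km = 38.3 km, split between elevation h and root r with h + r = Δ.
Airy balance ρ_c h = (ρ_m − ρ_c) r gives r = h ρ_c/(ρ_m − ρ_c), so h (1 + ρ_c/(ρ_m − ρ_c)) = Δ, i.e. h = Δ (ρ_m − ρ_c)/ρ_m.
h = 38.3 km × 0.45/3.25 = 5.3 km.

5.3 km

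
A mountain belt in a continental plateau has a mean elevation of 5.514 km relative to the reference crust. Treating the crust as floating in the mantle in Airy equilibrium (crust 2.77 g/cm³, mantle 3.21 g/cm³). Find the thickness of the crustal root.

34.7 km

Isostatic balance requires: the weight of the topography is balanced by the buoyancy of the root, ρ_c h = (ρ_m − ρ_c) r.
r = h · ρ_c / (ρ_m − ρ_c) = 5.514 km × 2.77 / (3.21 − 2.77) = 34.7 km.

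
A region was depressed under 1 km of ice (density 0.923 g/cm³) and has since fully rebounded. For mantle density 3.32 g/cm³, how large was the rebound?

Removing the load lets mantle flow back in; uplift u satisfies ρ_ice t = ρ_m u.
u = t ρ_ice/ρ_m = 1 km × 0.923/3.32 = 0.278 km.

0.278 km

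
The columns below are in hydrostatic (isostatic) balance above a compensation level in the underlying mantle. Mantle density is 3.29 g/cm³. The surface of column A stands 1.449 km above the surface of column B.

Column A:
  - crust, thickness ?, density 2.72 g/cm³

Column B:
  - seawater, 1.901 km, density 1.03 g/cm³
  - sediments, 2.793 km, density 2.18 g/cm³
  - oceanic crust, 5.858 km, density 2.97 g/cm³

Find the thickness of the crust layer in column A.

Take the compensation level at the base of the deeper column (depth z_c below the surface of column A) and equate Σ ρ_i t_i down to z_c; mantle fills any gap and the z_c terms cancel.
Column A: x×2.72 + (z_c − 0 − x)×3.29
Column B: 1.449×0 + 1.901×1.03 + 2.793×2.18 + 5.858×2.97 + (z_c − 1.449 − 10.552)×3.29
The z_c×3.29 term appears on both sides and cancels. Collect the known terms of each column as K = Σ(ρt)_known − 3.29 × (depth of known layers): K_A = 0 − 3.29×0 = 0; K_B = 25.44503 − 3.29×(1.449 + 10.552) = −14.03826.
Balance: K_A − x×(3.29 − 2.72) = K_B, so x = (K_A − K_B)/(3.29 − 2.72) = 14.0383/0.57 = 24.6 km.

24.6 km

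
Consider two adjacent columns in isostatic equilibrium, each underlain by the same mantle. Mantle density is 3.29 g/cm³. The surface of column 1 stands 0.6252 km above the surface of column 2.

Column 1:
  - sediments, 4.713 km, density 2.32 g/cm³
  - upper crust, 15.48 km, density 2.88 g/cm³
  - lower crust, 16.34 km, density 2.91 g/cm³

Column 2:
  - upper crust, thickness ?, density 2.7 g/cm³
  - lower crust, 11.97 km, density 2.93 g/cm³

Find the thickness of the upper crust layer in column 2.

Take the compensation level at the base of the deeper column (depth z_c below the surface of column 1) and equate Σ ρ_i t_i down to z_c; mantle fills any gap and the z_c terms cancel.
Column 1: 4.713×2.32 + 15.48×2.88 + 16.34×2.91 + (z_c − 36.533)×3.29
Column 2: 0.6252×0 + x×2.7 + 11.97×2.93 + (z_c − 0.6252 − 11.97 − x)×3.29
The z_c×3.29 term appears on both sides and cancels. Collect the known terms of each column as K = Σ(ρt)_known − 3.29 × (depth of known layers): K_1 = 103.06596 − 3.29×36.533 = −17.12761; K_2 = 35.0721 − 3.29×(0.6252 + 11.97) = −6.366108.
Balance: K_1 = K_2 − x×(3.29 − 2.7), so x = (K_2 − K_1)/(3.29 − 2.7) = 10.7615/0.59 = 18.2 km.

18.2 km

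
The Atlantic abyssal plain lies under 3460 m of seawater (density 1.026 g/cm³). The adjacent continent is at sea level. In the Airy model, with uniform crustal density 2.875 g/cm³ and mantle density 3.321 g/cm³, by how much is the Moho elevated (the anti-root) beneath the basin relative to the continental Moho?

Equating mass per unit area of the two columns: replacing crust with seawater at the top is compensated by replacing crust with mantle at the base: d (ρ_c − ρ_w) = a (ρ_m − ρ_c).
a = d (ρ_c − ρ_w)/(ρ_m − ρ_c) = 3460 m × 1.849/0.446 = 14300 m.

14300 m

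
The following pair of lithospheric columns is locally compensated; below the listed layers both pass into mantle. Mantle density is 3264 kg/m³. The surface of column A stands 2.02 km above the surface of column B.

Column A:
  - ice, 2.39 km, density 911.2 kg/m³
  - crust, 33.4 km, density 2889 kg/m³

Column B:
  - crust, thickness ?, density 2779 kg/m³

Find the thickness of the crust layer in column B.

Take the compensation level at the base of the deeper column (depth z_c below the surface of column A) and equate Σ ρ_i t_i down to z_c; mantle fills any gap and the z_c terms cancel.
Column A: 2.39×911.2 + 33.4×2889 + (z_c − 35.79)×3264
Column B: 2.02×0 + x×2779 + (z_c − 2.02 − 0 − x)×3264
The z_c×3264 term appears on both sides and cancels. Collect the known terms of each column as K = Σ(ρt)_known − 3264 × (depth of known layers): K_A = 98670.368 − 3264×35.79 = −18148.192; K_B = 0 − 3264×(2.02 + 0) = −6593.28.
Balance: K_A = K_B − x×(3264 − 2779), so x = (K_B − K_A)/(3264 − 2779) = 11554.9/485 = 23.8 km.

23.8 km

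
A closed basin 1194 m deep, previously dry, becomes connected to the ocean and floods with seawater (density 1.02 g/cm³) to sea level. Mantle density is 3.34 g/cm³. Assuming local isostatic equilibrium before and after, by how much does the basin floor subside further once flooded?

525 m

After flooding the water column is d + s deep. Its weight must equal the weight of mantle displaced by the extra subsidence s: (d + s) ρ_w = s ρ_m.
s = d ρ_w / (ρ_m − ρ_w) = 1194 m × 1.02/(3.34 − 1.02) = 525 m.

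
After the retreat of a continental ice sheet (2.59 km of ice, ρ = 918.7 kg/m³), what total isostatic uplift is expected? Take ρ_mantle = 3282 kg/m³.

0.725 km

Removing the load lets mantle flow back in; uplift u satisfies ρ_ice t = ρ_m u.
u = t ρ_ice/ρ_m = 2.59 km × 918.7/3282 = 0.725 km.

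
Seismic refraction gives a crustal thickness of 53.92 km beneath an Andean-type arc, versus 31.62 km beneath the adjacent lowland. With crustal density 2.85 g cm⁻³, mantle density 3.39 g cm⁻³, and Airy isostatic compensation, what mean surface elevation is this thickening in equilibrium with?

Excess crust Δ = 53.92 km − 31.62 km = 22.3 km, split between elevation h and root r with h + r = Δ.
Airy balance ρ_c h = (ρ_m − ρ_c) r gives r = h ρ_c/(ρ_m − ρ_c), so h (1 + ρ_c/(ρ_m − ρ_c)) = Δ, i.e. h = Δ (ρ_m − ρ_c)/ρ_m.
h = 22.3 km × 0.54/3.39 = 3.55 km.

3.55 km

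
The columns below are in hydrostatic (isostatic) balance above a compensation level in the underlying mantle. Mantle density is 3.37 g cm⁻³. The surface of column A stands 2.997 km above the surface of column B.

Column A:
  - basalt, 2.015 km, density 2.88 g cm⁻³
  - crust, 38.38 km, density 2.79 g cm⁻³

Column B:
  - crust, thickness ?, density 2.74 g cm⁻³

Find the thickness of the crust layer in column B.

20.9 km

Take the compensation level at the base of the deeper column (depth z_c below the surface of column A) and equate Σ ρ_i t_i down to z_c; mantle fills any gap and the z_c terms cancel.
Column A: 2.015×2.88 + 38.38×2.79 + (z_c − 40.395)×3.37
Column B: 2.997×0 + x×2.74 + (z_c − 2.997 − 0 − x)×3.37
The z_c×3.37 term appears on both sides and cancels. Collect the known terms of each column as K = Σ(ρt)_known − 3.37 × (depth of known layers): K_A = 112.8834 − 3.37×40.395 = −23.24775; K_B = 0 − 3.37×(2.997 + 0) = −10.09989.
Balance: K_A = K_B − x×(3.37 − 2.74), so x = (K_B − K_A)/(3.37 − 2.74) = 13.1479/0.63 = 20.9 km.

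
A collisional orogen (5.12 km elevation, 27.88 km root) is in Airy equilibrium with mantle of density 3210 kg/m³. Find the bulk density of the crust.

2710 kg/m³

ρ_c h = (ρ_m − ρ_c) r → ρ_c (h + r) = ρ_m r → ρ_c = ρ_m r / (h + r).
ρ_c = 3210 × 27.88 km / (5.12 km + 27.88 km) = 2710 kg/m³.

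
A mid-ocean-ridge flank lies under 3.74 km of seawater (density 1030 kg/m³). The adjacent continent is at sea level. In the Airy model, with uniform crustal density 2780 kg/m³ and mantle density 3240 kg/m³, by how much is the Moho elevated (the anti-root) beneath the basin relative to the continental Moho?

14.2 km

By Archimedes' principle applied to the lithosphere: replacing crust with seawater at the top is compensated by replacing crust with mantle at the base: d (ρ_c − ρ_w) = a (ρ_m − ρ_c).
a = d (ρ_c − ρ_w)/(ρ_m − ρ_c) = 3.74 km × 1750/460 = 14.2 km.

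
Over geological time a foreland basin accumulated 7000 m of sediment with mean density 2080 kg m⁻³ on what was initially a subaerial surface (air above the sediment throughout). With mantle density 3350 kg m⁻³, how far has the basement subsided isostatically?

4350 m

Subaerial load: s = t ρ_sed / ρ_m = 7000 m × 2080/3350 = 4350 m.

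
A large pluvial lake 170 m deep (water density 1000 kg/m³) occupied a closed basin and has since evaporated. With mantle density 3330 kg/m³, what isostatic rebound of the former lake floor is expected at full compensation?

51.1 m

u = d ρ_w/ρ_m = 170 m × 1000/3330 = 51.1 m.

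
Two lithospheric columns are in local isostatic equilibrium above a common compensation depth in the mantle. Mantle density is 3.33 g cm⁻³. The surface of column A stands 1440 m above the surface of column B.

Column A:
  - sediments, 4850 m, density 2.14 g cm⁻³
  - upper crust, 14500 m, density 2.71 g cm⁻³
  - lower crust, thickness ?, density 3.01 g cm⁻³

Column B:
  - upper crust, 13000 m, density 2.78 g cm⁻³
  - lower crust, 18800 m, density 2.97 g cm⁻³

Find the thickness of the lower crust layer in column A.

Take the compensation level at the base of the deeper column (depth z_c below the surface of column A) and equate Σ ρ_i t_i down to z_c; mantle fills any gap and the z_c terms cancel.
Column A: 4850×2.14 + 14500×2.71 + x×3.01 + (z_c − 19350 − x)×3.33
Column B: 1440×0 + 13000×2.78 + 18800×2.97 + (z_c − 1440 − 31800)×3.33
The z_c×3.33 term appears on both sides and cancels. Collect the known terms of each column as K = Σ(ρt)_known − 3.33 × (depth of known layers): K_A = 49674 − 3.33×19350 = −14761.5; K_B = 91976 − 3.33×(1440 + 31800) = −18713.2.
Balance: K_A − x×(3.33 − 3.01) = K_B, so x = (K_A − K_B)/(3.33 − 3.01) = 3951.7/0.32 = 12300 m.

12300 m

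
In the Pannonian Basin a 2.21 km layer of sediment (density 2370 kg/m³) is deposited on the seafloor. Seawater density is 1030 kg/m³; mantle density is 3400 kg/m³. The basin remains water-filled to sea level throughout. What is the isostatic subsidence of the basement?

1.25 km

Submarine loading: the sediment displaces seawater, and the subsidence is in turn flooded, so s (ρ_m − ρ_w) = t (ρ_sed − ρ_w).
s = 2.21 km × (2370 − 1030) / (3400 − 1030) = 1.25 km.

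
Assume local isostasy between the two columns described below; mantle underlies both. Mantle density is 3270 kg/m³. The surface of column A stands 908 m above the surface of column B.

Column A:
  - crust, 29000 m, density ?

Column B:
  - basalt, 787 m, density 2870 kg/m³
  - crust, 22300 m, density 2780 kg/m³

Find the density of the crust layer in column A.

Take the compensation level at the base of the deeper column (depth z_c below the surface of column A) and equate Σ ρ_i t_i down to z_c; mantle fills any gap and the z_c terms cancel.
Column A: 29000×ρ + (z_c − 29000)×3270
Column B: 908×0 + 787×2870 + 22300×2780 + (z_c − 908 − 23087)×3270
The z_c×3270 term appears on both sides and cancels. Collect the known terms of each column as K = Σ(ρt)_known − 3270 × (depth of known layers): K_A = 0 − 3270×29000 = −94830000; K_B = 64252690 − 3270×(908 + 23087) = −14210960.
Balance: K_A + 29000×ρ = K_B, so ρ = (K_B − K_A)/29000 = 80619000/29000 = 2780 kg/m³.

2780 kg/m³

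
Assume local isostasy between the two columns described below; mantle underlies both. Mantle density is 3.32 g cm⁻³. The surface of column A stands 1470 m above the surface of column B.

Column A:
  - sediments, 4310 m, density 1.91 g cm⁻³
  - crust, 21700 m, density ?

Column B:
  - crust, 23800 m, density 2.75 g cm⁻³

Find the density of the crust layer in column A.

2.75 g cm⁻³

Take the compensation level at the base of the deeper column (depth z_c below the surface of column A) and equate Σ ρ_i t_i down to z_c; mantle fills any gap and the z_c terms cancel.
Column A: 4310×1.91 + 21700×ρ + (z_c − 26010)×3.32
Column B: 1470×0 + 23800×2.75 + (z_c − 1470 − 23800)×3.32
The z_c×3.32 term appears on both sides and cancels. Collect the known terms of each column as K = Σ(ρt)_known − 3.32 × (depth of known layers): K_A = 8232.1 − 3.32×26010 = −78121.1; K_B = 65450 − 3.32×(1470 + 23800) = −18446.4.
Balance: K_A + 21700×ρ = K_B, so ρ = (K_B − K_A)/21700 = 59674.7/21700 = 2.75 g cm⁻³.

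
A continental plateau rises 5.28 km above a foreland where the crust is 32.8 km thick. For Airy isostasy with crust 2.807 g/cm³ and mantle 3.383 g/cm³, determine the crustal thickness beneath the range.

63.8 km

Root depth r = h ρ_c / (ρ_m − ρ_c) = 5.28 km × 2.807 / 0.576 = 25.73 km.
Total thickness = T + h + r = 32.8 km + 5.28 km + 25.73 km = 63.8 km.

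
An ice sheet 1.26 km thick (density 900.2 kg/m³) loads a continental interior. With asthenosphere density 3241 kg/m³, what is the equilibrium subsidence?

Balancing pressure at the compensation depth: the ice load ρ_ice t is balanced by mantle displaced below, ρ_m s.
s = t ρ_ice / ρ_m = 1.26 km × 900.2/3241 = 0.35 km.

0.35 km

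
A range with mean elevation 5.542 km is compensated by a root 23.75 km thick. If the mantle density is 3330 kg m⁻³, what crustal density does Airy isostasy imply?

2700 kg m⁻³

ρ_c h = (ρ_m − ρ_c) r → ρ_c (h + r) = ρ_m r → ρ_c = ρ_m r / (h + r).
ρ_c = 3330 × 23.75 km / (5.542 km + 23.75 km) = 2700 kg m⁻³.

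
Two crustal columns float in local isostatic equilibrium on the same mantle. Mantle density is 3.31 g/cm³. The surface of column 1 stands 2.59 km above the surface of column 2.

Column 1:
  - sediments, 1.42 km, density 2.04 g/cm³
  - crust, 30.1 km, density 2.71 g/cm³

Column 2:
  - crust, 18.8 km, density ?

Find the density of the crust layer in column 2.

2.71 g/cm³

Take the compensation level at the base of the deeper column (depth z_c below the surface of column 1) and equate Σ ρ_i t_i down to z_c; mantle fills any gap and the z_c terms cancel.
Column 1: 1.42×2.04 + 30.1×2.71 + (z_c − 31.52)×3.31
Column 2: 2.59×0 + 18.8×ρ + (z_c − 2.59 − 18.8)×3.31
The z_c×3.31 term appears on both sides and cancels. Collect the known terms of each column as K = Σ(ρt)_known − 3.31 × (depth of known layers): K_1 = 84.4678 − 3.31×31.52 = −19.8634; K_2 = 0 − 3.31×(2.59 + 18.8) = −70.8009.
Balance: K_1 = K_2 + 18.8×ρ, so ρ = (K_1 − K_2)/18.8 = 50.9375/18.8 = 2.71 g/cm³.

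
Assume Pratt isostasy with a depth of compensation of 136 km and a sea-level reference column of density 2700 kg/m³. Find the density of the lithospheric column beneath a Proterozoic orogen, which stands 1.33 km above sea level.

2670 kg/m³

Pratt balance: ρ_ref D = ρ (D + h).
ρ = ρ_ref D/(D + h) = 2700 × 136 km/(136 km + 1.33 km) = 2670 kg/m³.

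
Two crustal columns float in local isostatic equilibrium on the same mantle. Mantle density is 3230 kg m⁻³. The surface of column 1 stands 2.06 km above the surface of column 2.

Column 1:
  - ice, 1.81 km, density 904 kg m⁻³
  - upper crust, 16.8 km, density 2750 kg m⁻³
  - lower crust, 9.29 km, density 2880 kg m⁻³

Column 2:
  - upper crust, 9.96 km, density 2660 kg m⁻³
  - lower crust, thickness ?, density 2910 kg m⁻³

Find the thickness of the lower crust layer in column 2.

Take the compensation level at the base of the deeper column (depth z_c below the surface of column 1) and equate Σ ρ_i t_i down to z_c; mantle fills any gap and the z_c terms cancel.
Column 1: 1.81×904 + 16.8×2750 + 9.29×2880 + (z_c − 27.9)×3230
Column 2: 2.06×0 + 9.96×2660 + x×2910 + (z_c − 2.06 − 9.96 − x)×3230
The z_c×3230 term appears on both sides and cancels. Collect the known terms of each column as K = Σ(ρt)_known − 3230 × (depth of known layers): K_1 = 74591.44 − 3230×27.9 = −15525.56; K_2 = 26493.6 − 3230×(2.06 + 9.96) = −12331.
Balance: K_1 = K_2 − x×(3230 − 2910), so x = (K_2 − K_1)/(3230 − 2910) = 3194.56/320 = 9.98 km.

9.98 km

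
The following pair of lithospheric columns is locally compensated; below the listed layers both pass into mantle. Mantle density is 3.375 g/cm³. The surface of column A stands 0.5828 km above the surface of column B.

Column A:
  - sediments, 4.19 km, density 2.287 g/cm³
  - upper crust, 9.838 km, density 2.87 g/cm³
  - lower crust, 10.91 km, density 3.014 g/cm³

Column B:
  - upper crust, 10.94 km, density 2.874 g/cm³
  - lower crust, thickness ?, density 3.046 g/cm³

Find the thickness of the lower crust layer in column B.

18.3 km

Take the compensation level at the base of the deeper column (depth z_c below the surface of column A) and equate Σ ρ_i t_i down to z_c; mantle fills any gap and the z_c terms cancel.
Column A: 4.19×2.287 + 9.838×2.87 + 10.91×3.014 + (z_c − 24.938)×3.375
Column B: 0.5828×0 + 10.94×2.874 + x×3.046 + (z_c − 0.5828 − 10.94 − x)×3.375
The z_c×3.375 term appears on both sides and cancels. Collect the known terms of each column as K = Σ(ρt)_known − 3.375 × (depth of known layers): K_A = 70.70033 − 3.375×24.938 = −13.46542; K_B = 31.44156 − 3.375×(0.5828 + 10.94) = −7.44789.
Balance: K_A = K_B − x×(3.375 − 3.046), so x = (K_B − K_A)/(3.375 − 3.046) = 6.01753/0.329 = 18.3 km.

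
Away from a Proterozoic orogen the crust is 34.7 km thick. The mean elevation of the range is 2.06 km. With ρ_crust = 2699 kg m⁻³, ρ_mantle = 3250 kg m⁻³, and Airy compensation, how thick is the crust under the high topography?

Root depth r = h ρ_c / (ρ_m − ρ_c) = 2.06 km × 2699 / 551 = 10.09 km.
Total thickness = T + h + r = 34.7 km + 2.06 km + 10.09 km = 46.9 km.

46.9 km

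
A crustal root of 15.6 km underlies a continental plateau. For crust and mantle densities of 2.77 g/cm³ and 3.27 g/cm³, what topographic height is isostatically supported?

Isostatic balance requires: ρ_c h = (ρ_m − ρ_c) r.
h = r (ρ_m − ρ_c) / ρ_c = 15.6 km × (3.27 − 2.77) / 2.77 = 2.82 km.

2.82 km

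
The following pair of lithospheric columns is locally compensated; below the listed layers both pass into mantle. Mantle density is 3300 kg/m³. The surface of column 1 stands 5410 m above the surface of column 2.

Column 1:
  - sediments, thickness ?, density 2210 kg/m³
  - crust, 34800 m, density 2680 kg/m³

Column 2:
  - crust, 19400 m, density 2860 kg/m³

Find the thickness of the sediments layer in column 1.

Take the compensation level at the base of the deeper column (depth z_c below the surface of column 1) and equate Σ ρ_i t_i down to z_c; mantle fills any gap and the z_c terms cancel.
Column 1: x×2210 + 34800×2680 + (z_c − 34800 − x)×3300
Column 2: 5410×0 + 19400×2860 + (z_c − 5410 − 19400)×3300
The z_c×3300 term appears on both sides and cancels. Collect the known terms of each column as K = Σ(ρt)_known − 3300 × (depth of known layers): K_1 = 93264000 − 3300×34800 = −21576000; K_2 = 55484000 − 3300×(5410 + 19400) = −26389000.
Balance: K_1 − x×(3300 − 2210) = K_2, so x = (K_1 − K_2)/(3300 − 2210) = 4813000/1090 = 4420 m.

4420 m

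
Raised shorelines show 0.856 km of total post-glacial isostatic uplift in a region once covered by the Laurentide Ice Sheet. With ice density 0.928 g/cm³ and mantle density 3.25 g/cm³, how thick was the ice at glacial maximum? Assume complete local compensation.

u = t ρ_ice/ρ_m → t = u ρ_m/ρ_ice = 0.856 km × 3.25/0.928 = 3 km.

3 km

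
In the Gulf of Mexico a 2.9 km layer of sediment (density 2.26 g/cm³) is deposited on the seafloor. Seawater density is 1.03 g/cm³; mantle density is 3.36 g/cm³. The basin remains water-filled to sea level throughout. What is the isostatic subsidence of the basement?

Submarine loading: the sediment displaces seawater, and the subsidence is in turn flooded, so s (ρ_m − ρ_w) = t (ρ_sed − ρ_w).
s = 2.9 km × (2.26 − 1.03) / (3.36 − 1.03) = 1.53 km.

1.53 km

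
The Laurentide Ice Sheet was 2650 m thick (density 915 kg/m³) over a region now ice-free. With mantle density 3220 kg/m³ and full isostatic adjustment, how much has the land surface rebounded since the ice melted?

Removing the load lets mantle flow back in; uplift u satisfies ρ_ice t = ρ_m u.
u = t ρ_ice/ρ_m = 2650 m × 915/3220 = 753 m.

753 m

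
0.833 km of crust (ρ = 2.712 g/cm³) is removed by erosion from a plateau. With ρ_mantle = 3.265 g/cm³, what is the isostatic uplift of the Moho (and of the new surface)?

0.692 km

Unloading: uplift u = e ρ_c/ρ_m = 0.833 km × 2.712/3.265 = 0.692 km.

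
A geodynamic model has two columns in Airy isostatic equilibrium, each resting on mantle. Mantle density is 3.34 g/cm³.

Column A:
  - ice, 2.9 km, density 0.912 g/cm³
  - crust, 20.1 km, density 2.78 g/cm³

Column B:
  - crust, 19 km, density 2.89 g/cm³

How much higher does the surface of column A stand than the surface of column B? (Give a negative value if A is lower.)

2.92 km

For any compensation level in the mantle, the mantle terms cancel and isostasy reduces to e = (Σt_A − Σt_B) − (Σ(ρt)_A − Σ(ρt)_B) / ρ_m.
Σt_A = 23 km; Σt_B = 19 km; Σ(ρt)_A = 58.5228; Σ(ρt)_B = 54.91 (in km·g/cm³).
e = (23 − 19) − (58.5228 − 54.91) / 3.34 = 2.92 km.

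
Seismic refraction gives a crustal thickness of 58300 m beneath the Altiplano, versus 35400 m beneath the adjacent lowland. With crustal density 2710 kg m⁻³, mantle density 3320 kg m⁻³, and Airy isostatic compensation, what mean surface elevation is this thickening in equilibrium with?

4210 m

Excess crust Δ = 58300 m − 35400 m = 22900 m, split between elevation h and root r with h + r = Δ.
Airy balance ρ_c h = (ρ_m − ρ_c) r gives r = h ρ_c/(ρ_m − ρ_c), so h (1 + ρ_c/(ρ_m − ρ_c)) = Δ, i.e. h = Δ (ρ_m − ρ_c)/ρ_m.
h = 22900 m × 610/3320 = 4210 m.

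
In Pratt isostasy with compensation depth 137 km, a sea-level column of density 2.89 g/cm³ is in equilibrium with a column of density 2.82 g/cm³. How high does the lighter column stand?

3.4 km

ρ_ref D = ρ (D + h) → h = D (ρ_ref − ρ)/ρ.
h = 137 km × (2.89 − 2.82)/2.82 = 3.4 km.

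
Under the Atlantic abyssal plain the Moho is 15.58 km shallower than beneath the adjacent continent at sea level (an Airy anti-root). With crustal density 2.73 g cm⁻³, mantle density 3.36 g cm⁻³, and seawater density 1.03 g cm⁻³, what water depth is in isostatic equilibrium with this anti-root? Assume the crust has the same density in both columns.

Replacing a thickness d of crust by seawater at the top must be balanced by replacing crust with mantle at the base: d (ρ_c − ρ_w) = a (ρ_m − ρ_c).
d = a (ρ_m − ρ_c)/(ρ_c − ρ_w) = 15.58 km × 0.63/1.7 = 5.77 km.

5.77 km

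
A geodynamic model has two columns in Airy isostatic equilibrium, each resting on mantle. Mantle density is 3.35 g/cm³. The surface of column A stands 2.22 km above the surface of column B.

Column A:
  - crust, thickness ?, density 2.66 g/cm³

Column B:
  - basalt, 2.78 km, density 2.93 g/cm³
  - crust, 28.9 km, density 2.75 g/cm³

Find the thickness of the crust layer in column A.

Take the compensation level at the base of the deeper column (depth z_c below the surface of column A) and equate Σ ρ_i t_i down to z_c; mantle fills any gap and the z_c terms cancel.
Column A: x×2.66 + (z_c − 0 − x)×3.35
Column B: 2.22×0 + 2.78×2.93 + 28.9×2.75 + (z_c − 2.22 − 31.68)×3.35
The z_c×3.35 term appears on both sides and cancels. Collect the known terms of each column as K = Σ(ρt)_known − 3.35 × (depth of known layers): K_A = 0 − 3.35×0 = 0; K_B = 87.6204 − 3.35×(2.22 + 31.68) = −25.9446.
Balance: K_A − x×(3.35 − 2.66) = K_B, so x = (K_A − K_B)/(3.35 − 2.66) = 25.9446/0.69 = 37.6 km.

37.6 km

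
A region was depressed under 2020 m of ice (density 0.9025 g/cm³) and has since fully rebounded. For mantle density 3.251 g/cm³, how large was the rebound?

561 m

Removing the load lets mantle flow back in; uplift u satisfies ρ_ice t = ρ_m u.
u = t ρ_ice/ρ_m = 2020 m × 0.9025/3.251 = 561 m.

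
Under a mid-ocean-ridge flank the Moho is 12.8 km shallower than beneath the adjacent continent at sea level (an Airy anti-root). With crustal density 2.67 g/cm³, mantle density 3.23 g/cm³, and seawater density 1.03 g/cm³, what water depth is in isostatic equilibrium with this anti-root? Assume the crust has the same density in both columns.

4.37 km

Replacing a thickness d of crust by seawater at the top must be balanced by replacing crust with mantle at the base: d (ρ_c − ρ_w) = a (ρ_m − ρ_c).
d = a (ρ_m − ρ_c)/(ρ_c − ρ_w) = 12.8 km × 0.56/1.64 = 4.37 km.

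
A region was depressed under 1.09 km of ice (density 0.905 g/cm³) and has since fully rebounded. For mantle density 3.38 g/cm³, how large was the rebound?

Removing the load lets mantle flow back in; uplift u satisfies ρ_ice t = ρ_m u.
u = t ρ_ice/ρ_m = 1.09 km × 0.905/3.38 = 0.292 km.

0.292 km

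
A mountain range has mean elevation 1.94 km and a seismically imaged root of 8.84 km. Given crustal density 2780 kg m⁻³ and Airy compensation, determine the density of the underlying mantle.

Airy balance: ρ_c h = (ρ_m − ρ_c) r → ρ_m = ρ_c (1 + h/r).
ρ_m = 2780 × (1 + 1.94 km/8.84 km) = 3390 kg m⁻³.

3390 kg m⁻³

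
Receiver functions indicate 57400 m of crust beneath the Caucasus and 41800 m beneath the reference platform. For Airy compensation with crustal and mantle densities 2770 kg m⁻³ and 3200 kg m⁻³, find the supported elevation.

Excess crust Δ = 57400 m − 41800 m = 15600 m, split between elevation h and root r with h + r = Δ.
Airy balance ρ_c h = (ρ_m − ρ_c) r gives r = h ρ_c/(ρ_m − ρ_c), so h (1 + ρ_c/(ρ_m − ρ_c)) = Δ, i.e. h = Δ (ρ_m − ρ_c)/ρ_m.
h = 15600 m × 430/3200 = 2100 m.

2100 m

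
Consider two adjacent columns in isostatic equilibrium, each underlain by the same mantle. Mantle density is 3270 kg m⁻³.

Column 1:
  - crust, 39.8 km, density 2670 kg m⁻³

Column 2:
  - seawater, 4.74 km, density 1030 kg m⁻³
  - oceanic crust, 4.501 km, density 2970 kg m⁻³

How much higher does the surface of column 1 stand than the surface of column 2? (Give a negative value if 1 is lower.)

3.64 km

For any compensation level in the mantle, the mantle terms cancel and isostasy reduces to e = (Σt_1 − Σt_2) − (Σ(ρt)_1 − Σ(ρt)_2) / ρ_m.
Σt_1 = 39.8 km; Σt_2 = 9.241 km; Σ(ρt)_1 = 106266; Σ(ρt)_2 = 18250.17 (in km·kg m⁻³).
e = (39.8 − 9.241) − (106266 − 18250.17) / 3270 = 3.64 km.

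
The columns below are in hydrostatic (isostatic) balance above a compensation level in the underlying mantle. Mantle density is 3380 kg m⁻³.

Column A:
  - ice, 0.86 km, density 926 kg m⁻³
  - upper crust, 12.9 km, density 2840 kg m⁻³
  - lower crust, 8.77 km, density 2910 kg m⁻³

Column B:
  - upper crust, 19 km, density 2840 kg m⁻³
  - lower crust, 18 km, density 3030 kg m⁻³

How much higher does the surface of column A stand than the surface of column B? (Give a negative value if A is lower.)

For any compensation level in the mantle, the mantle terms cancel and isostasy reduces to e = (Σt_A − Σt_B) − (Σ(ρt)_A − Σ(ρt)_B) / ρ_m.
Σt_A = 22.53 km; Σt_B = 37 km; Σ(ρt)_A = 62953.06; Σ(ρt)_B = 108500 (in km·kg m⁻³).
e = (22.53 − 37) − (62953.06 − 108500) / 3380 = −0.995 km.

−0.995 km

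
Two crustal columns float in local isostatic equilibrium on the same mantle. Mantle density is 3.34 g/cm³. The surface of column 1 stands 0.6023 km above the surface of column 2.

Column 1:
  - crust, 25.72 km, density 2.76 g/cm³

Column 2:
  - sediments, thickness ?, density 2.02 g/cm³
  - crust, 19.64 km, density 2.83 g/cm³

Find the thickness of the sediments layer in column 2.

Take the compensation level at the base of the deeper column (depth z_c below the surface of column 1) and equate Σ ρ_i t_i down to z_c; mantle fills any gap and the z_c terms cancel.
Column 1: 25.72×2.76 + (z_c − 25.72)×3.34
Column 2: 0.6023×0 + x×2.02 + 19.64×2.83 + (z_c − 0.6023 − 19.64 − x)×3.34
The z_c×3.34 term appears on both sides and cancels. Collect the known terms of each column as K = Σ(ρt)_known − 3.34 × (depth of known layers): K_1 = 70.9872 − 3.34×25.72 = −14.9176; K_2 = 55.5812 − 3.34×(0.6023 + 19.64) = −12.028082.
Balance: K_1 = K_2 − x×(3.34 − 2.02), so x = (K_2 − K_1)/(3.34 − 2.02) = 2.88952/1.32 = 2.19 km.

2.19 km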